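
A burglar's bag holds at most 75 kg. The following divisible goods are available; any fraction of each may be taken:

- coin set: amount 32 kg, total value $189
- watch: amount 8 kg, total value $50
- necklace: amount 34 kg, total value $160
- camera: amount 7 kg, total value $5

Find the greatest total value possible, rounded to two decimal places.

399.71

Take in order of value per unit:
- watch (50/8 per unit): all 8 → value 50, running total 50.00
- coin set (189/32 per unit): all 32 → value 189, running total 239.00
- necklace (160/34 per unit): all 34 → value 160, running total 399.00
- camera (5/7 per unit): 1 of 7 → value 1×5/7 = 0.7143, running total 399.71
Total 399.71.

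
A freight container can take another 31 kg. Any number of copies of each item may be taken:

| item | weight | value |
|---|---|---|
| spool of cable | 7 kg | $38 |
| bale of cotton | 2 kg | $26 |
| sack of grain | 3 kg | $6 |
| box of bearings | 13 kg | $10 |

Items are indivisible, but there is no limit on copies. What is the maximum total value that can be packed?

Best value-per-unit is bale of cotton at 26/2, and filling with it alone uses weight 15×2=30. No mix of the others beats 15×26 = 390.

$390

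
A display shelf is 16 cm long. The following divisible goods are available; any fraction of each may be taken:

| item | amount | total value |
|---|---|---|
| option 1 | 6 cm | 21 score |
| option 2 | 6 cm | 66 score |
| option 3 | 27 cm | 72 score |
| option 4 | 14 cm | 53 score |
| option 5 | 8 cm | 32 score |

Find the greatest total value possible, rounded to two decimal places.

105.57

Take in order of value per unit:
- option 2 (66/6 per unit): all 6 → value 66, running total 66.00
- option 5 (32/8 per unit): all 8 → value 32, running total 98.00
- option 4 (53/14 per unit): 2 of 14 → value 2×53/14 = 7.5714, running total 105.57
Total 105.57.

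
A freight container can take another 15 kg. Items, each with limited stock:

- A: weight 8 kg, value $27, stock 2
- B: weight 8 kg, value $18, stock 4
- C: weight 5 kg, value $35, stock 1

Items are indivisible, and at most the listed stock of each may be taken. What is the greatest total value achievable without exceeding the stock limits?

$62

Best selections within weight 15 and stock limits:
- 1×A + 1×C: weight 13, value 62
- 1×B + 1×C: weight 13, value 53
- 1×C: weight 5, value 35
- 1×A: weight 8, value 27
Best: $62.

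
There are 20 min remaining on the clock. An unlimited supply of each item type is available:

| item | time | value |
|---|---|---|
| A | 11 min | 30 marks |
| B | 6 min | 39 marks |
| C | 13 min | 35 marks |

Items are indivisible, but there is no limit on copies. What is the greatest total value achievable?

Best value-per-unit is B at 39/6, and filling with it alone uses time 3×6=18. No mix of the others beats 3×39 = 117.

117 marks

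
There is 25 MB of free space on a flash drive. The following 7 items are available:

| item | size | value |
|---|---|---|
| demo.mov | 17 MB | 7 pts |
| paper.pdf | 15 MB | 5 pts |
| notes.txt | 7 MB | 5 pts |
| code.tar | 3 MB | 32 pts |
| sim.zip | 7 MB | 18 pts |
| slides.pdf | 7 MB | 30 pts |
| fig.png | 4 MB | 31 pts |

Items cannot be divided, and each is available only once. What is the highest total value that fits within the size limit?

Check high-value combinations within 25 MB:
- code.tar+sim.zip+slides.pdf+fig.png: size 3+7+7+4=21, value 32+18+30+31=111
- notes.txt+code.tar+slides.pdf+fig.png: size 7+3+7+4=21, value 5+32+30+31=98
- code.tar+slides.pdf+fig.png: size 3+7+4=14, value 32+30+31=93
- notes.txt+code.tar+sim.zip+fig.png: size 7+3+7+4=21, value 5+32+18+31=86
Best: 111 pts.

111 pts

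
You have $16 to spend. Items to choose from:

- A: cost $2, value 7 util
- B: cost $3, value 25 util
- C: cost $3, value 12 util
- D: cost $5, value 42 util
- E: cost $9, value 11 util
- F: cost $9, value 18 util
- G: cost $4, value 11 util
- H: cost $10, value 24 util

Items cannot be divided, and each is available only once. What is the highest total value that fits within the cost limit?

90 util

This is a 0/1 knapsack; check combinations near the capacity.
- B+C+D+G: cost 3+3+5+4=15, value 25+12+42+11=90
- A+B+C+D: cost 2+3+3+5=13, value 7+25+12+42=86
- A+B+D+G: cost 2+3+5+4=14, value 7+25+42+11=85
Best: 90 util.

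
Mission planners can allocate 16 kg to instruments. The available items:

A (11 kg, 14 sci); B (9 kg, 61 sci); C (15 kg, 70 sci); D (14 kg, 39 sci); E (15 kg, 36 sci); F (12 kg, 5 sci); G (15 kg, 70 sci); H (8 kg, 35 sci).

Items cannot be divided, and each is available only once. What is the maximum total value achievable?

70 sci

Check high-value combinations within 16 kg:
- C: mass 15, value 70
- G: mass 15, value 70
- B: mass 9, value 61
- D: mass 14, value 39
- E: mass 15, value 36
Best: 70 sci.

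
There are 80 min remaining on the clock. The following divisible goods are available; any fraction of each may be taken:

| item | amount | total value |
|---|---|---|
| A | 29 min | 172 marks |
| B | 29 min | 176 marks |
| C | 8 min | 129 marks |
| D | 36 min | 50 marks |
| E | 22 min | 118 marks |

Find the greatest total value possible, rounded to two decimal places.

552.09

Take in order of value per unit:
- C (129/8 per unit): all 8 → value 129, running total 129.00
- B (176/29 per unit): all 29 → value 176, running total 305.00
- A (172/29 per unit): all 29 → value 172, running total 477.00
- E (118/22 per unit): 14 of 22 → value 14×118/22 = 75.0909, running total 552.09
Total 552.09.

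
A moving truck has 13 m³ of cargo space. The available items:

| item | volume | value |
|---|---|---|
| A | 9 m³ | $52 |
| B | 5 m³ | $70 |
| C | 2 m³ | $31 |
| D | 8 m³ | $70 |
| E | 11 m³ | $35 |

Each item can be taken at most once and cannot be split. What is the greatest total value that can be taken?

$140

Check high-value combinations within 13 m³:
- B+D: volume 5+8=13, value 70+70=140
- B+C: volume 5+2=7, value 70+31=101
- C+D: volume 2+8=10, value 31+70=101
Best: $140.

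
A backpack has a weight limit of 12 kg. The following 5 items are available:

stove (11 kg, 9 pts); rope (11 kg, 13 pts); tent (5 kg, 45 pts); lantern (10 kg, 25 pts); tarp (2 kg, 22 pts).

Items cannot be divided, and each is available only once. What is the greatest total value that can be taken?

67 pts

Check high-value combinations within 12 kg:
- tent+tarp: weight 5+2=7, value 45+22=67
- lantern+tarp: weight 10+2=12, value 25+22=47
- tent: weight 5, value 45
Best: 67 pts.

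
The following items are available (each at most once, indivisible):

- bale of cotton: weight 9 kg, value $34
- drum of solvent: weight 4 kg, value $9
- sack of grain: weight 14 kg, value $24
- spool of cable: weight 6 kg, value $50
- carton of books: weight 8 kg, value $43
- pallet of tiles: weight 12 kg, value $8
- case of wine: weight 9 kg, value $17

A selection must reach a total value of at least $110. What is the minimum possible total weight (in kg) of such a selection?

23

Subsets with value ≥ 110, sorted by total weight:
- bale of cotton+spool of cable+carton of books: weight 23, value 127
- spool of cable+carton of books+case of wine: weight 23, value 110
- bale of cotton+drum of solvent+spool of cable+carton of books: weight 27, value 136
Minimum weight: 23 kg.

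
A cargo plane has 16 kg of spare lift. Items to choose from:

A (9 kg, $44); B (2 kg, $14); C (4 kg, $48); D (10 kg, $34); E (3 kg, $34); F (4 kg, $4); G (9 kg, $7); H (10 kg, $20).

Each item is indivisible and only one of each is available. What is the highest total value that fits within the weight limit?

This is a 0/1 knapsack; check combinations near the capacity.
- A+C+E: weight 9+4+3=16, value 44+48+34=126
- A+B+C: weight 9+2+4=15, value 44+14+48=106
- B+C+E+F: weight 2+4+3+4=13, value 14+48+34+4=100
Best: $126.

$126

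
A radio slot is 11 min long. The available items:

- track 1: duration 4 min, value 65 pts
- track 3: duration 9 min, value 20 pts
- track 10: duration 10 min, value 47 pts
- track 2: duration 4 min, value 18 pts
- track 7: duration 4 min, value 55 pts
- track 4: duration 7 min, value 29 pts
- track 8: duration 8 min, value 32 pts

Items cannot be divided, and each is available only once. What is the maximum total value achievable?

Check high-value combinations within 11 min:
- track 1+track 7: duration 4+4=8, value 65+55=120
- track 1+track 4: duration 4+7=11, value 65+29=94
- track 7+track 4: duration 4+7=11, value 55+29=84
- track 1+track 2: duration 4+4=8, value 65+18=83
- track 2+track 7: duration 4+4=8, value 18+55=73
Best: 120 pts.

120 pts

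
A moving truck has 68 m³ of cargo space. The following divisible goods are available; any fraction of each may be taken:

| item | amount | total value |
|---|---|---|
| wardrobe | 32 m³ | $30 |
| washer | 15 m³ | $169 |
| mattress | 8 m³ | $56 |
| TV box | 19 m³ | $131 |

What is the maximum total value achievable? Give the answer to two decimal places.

Take in order of value per unit:
- washer (169/15 per unit): all 15 → value 169, running total 169.00
- mattress (56/8 per unit): all 8 → value 56, running total 225.00
- TV box (131/19 per unit): all 19 → value 131, running total 356.00
- wardrobe (30/32 per unit): 26 of 32 → value 26×30/32 = 24.3750, running total 380.38
Total 380.38.

380.38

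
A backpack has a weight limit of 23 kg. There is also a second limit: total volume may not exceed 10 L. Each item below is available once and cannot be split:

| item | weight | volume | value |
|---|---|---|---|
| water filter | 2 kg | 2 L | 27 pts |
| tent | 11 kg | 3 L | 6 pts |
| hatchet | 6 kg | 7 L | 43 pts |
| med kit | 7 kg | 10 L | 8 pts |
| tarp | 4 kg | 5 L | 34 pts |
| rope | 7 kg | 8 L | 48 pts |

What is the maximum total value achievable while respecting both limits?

75 pts

Feasible sets respecting both limits:
- water filter+rope: weight 9, volume 10, value 75
- water filter+hatchet: weight 8, volume 9, value 70
- water filter+tent+tarp: weight 17, volume 10, value 67
Best: 75 pts.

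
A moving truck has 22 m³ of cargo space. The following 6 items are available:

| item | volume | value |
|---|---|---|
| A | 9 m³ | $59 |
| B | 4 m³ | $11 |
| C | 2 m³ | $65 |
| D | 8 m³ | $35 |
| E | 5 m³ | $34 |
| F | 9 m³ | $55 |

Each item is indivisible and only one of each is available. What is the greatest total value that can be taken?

$179

This is a 0/1 knapsack; check combinations near the capacity.
- A+C+F: volume 9+2+9=20, value 59+65+55=179
- A+B+C+E: volume 9+4+2+5=20, value 59+11+65+34=169
- B+C+E+F: volume 4+2+5+9=20, value 11+65+34+55=165
- A+C+D: volume 9+2+8=19, value 59+65+35=159
- A+C+E: volume 9+2+5=16, value 59+65+34=158
Best: $179.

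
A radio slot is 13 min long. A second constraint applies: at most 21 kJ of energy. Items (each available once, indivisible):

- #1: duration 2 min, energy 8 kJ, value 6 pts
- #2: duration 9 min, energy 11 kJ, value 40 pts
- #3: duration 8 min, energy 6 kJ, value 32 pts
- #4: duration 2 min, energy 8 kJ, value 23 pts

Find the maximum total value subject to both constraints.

Feasible sets respecting both limits:
- #2+#4: duration 11, energy 19, value 63
- #3+#4: duration 10, energy 14, value 55
- #1+#2: duration 11, energy 19, value 46
- #2: duration 9, energy 11, value 40
Best: 63 pts.

63 pts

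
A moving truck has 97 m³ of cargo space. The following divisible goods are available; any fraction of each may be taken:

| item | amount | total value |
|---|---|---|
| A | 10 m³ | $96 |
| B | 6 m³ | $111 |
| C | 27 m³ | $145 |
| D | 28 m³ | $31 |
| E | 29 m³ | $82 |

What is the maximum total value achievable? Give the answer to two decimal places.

461.68

Take in order of value per unit:
- B (111/6 per unit): all 6 → value 111, running total 111.00
- A (96/10 per unit): all 10 → value 96, running total 207.00
- C (145/27 per unit): all 27 → value 145, running total 352.00
- E (82/29 per unit): all 29 → value 82, running total 434.00
- D (31/28 per unit): 25 of 28 → value 25×31/28 = 27.6786, running total 461.68
Total 461.68.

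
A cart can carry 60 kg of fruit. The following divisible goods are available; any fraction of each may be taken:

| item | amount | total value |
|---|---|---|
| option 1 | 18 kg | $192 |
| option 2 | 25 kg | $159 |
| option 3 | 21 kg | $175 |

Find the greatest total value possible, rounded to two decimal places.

500.56

Take in order of value per unit:
- option 1 (192/18 per unit): all 18 → value 192, running total 192.00
- option 3 (175/21 per unit): all 21 → value 175, running total 367.00
- option 2 (159/25 per unit): 21 of 25 → value 21×159/25 = 133.5600, running total 500.56
Total 500.56.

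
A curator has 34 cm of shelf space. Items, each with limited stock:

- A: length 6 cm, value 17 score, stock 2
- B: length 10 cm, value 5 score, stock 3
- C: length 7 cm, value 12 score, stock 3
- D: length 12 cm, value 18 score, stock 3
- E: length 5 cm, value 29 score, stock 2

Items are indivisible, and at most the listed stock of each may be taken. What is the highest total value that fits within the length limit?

110 score

Top feasible selections:
- 2×A + 1×D + 2×E: length 34, value 110
- 2×A + 1×C + 2×E: length 29, value 104
- 1×A + 2×C + 2×E: length 30, value 99
- 2×A + 1×B + 2×E: length 32, value 97
Best: 110 score.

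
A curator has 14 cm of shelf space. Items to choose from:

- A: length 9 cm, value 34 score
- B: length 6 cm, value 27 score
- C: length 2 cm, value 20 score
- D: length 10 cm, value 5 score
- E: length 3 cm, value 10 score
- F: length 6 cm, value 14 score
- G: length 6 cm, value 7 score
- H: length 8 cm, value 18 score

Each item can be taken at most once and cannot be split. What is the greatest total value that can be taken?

64 score

Check high-value combinations within 14 cm:
- A+C+E: length 9+2+3=14, value 34+20+10=64
- B+C+F: length 6+2+6=14, value 27+20+14=61
- B+C+E: length 6+2+3=11, value 27+20+10=57
- A+C: length 9+2=11, value 34+20=54
- B+C+G: length 6+2+6=14, value 27+20+7=54
Best: 64 score.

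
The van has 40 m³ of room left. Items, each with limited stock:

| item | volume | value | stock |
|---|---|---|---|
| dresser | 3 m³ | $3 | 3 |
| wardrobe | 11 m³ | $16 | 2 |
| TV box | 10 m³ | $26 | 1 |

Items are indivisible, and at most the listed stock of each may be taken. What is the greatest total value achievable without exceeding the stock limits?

$64

Best selections within volume 40 and stock limits:
- 2×dresser + 2×wardrobe + 1×TV box: volume 38, value 64
- 1×dresser + 2×wardrobe + 1×TV box: volume 35, value 61
Best: $64.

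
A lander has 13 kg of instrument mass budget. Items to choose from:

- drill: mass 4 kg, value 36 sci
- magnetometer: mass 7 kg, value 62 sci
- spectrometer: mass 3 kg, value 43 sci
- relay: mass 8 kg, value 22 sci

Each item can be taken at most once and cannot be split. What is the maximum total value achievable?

105 sci

Check high-value combinations within 13 kg:
- magnetometer+spectrometer: mass 7+3=10, value 62+43=105
- drill+magnetometer: mass 4+7=11, value 36+62=98
- drill+spectrometer: mass 4+3=7, value 36+43=79
- spectrometer+relay: mass 3+8=11, value 43+22=65
Best: 105 sci.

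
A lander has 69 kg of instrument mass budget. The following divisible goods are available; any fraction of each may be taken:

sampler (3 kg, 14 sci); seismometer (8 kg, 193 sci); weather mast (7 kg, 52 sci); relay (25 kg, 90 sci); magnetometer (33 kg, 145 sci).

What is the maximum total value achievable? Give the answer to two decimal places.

468.80

Take in order of value per unit:
- seismometer (193/8 per unit): all 8 → value 193, running total 193.00
- weather mast (52/7 per unit): all 7 → value 52, running total 245.00
- sampler (14/3 per unit): all 3 → value 14, running total 259.00
- magnetometer (145/33 per unit): all 33 → value 145, running total 404.00
- relay (90/25 per unit): 18 of 25 → value 18×90/25 = 64.8000, running total 468.80
Total 468.80.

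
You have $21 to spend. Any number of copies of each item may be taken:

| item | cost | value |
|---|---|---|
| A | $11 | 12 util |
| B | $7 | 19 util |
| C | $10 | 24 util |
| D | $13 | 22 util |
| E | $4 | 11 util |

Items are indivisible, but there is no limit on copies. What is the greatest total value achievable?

57 util

Best value-per-unit is E at 11/4; filling with it alone gives 5×11 = 55.
Optimal mix: 3×B → cost 21, value 57.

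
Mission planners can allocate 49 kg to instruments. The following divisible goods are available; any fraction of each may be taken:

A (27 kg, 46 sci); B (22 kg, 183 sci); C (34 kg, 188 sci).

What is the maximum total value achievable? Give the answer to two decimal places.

332.29

Take in order of value per unit:
- B (183/22 per unit): all 22 → value 183, running total 183.00
- C (188/34 per unit): 27 of 34 → value 27×188/34 = 149.2941, running total 332.29
Total 332.29.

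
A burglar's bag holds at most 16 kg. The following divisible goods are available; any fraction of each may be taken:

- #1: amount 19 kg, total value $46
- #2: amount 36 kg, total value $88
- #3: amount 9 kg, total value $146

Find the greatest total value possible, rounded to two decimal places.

163.11

Take in order of value per unit:
- #3 (146/9 per unit): all 9 → value 146, running total 146.00
- #2 (88/36 per unit): 7 of 36 → value 7×88/36 = 17.1111, running total 163.11
Total 163.11.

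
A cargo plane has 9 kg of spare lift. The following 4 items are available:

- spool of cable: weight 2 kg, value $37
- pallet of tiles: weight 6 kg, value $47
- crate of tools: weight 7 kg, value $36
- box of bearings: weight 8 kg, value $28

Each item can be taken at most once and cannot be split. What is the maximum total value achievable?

This is a 0/1 knapsack; check combinations near the capacity.
- spool of cable+pallet of tiles: weight 2+6=8, value 37+47=84
- spool of cable+crate of tools: weight 2+7=9, value 37+36=73
- pallet of tiles: weight 6, value 47
- spool of cable: weight 2, value 37
Best: $84.

$84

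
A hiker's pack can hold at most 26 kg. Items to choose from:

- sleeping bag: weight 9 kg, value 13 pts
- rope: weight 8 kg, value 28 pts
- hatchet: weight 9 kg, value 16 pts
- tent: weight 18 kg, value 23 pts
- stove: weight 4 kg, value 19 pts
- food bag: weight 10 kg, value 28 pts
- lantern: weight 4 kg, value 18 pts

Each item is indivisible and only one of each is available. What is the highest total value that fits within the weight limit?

This is a 0/1 knapsack; check combinations near the capacity.
- rope+stove+food bag+lantern: weight 8+4+10+4=26, value 28+19+28+18=93
- rope+hatchet+stove+lantern: weight 8+9+4+4=25, value 28+16+19+18=81
- sleeping bag+rope+stove+lantern: weight 9+8+4+4=25, value 13+28+19+18=78
- rope+stove+food bag: weight 8+4+10=22, value 28+19+28=75
- rope+food bag+lantern: weight 8+10+4=22, value 28+28+18=74
Best: 93 pts.

93 pts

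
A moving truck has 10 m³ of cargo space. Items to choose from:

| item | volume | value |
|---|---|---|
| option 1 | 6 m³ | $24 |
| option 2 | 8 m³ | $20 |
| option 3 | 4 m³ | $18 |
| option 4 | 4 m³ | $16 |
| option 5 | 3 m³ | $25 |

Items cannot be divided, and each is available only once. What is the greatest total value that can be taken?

This is a 0/1 knapsack; check combinations near the capacity.
- option 1+option 5: volume 6+3=9, value 24+25=49
- option 3+option 5: volume 4+3=7, value 18+25=43
- option 1+option 3: volume 6+4=10, value 24+18=42
- option 4+option 5: volume 4+3=7, value 16+25=41
- option 1+option 4: volume 6+4=10, value 24+16=40
Best: $49.

$49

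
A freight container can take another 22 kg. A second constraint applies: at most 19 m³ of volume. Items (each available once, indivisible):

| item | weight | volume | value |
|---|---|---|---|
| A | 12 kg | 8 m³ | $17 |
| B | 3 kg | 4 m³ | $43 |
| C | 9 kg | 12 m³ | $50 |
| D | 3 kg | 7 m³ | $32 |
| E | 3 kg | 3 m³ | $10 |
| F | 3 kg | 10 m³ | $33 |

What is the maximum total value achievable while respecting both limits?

Feasible sets respecting both limits:
- B+C+E: weight 15, volume 19, value 103
- B+C: weight 12, volume 16, value 93
- A+B+D: weight 18, volume 19, value 92
- B+E+F: weight 9, volume 17, value 86
Best: $103.

$103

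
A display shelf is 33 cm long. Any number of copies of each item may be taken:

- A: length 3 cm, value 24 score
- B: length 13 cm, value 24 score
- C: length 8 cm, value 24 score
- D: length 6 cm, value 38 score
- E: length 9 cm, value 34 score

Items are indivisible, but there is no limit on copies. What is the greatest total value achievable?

264 score

Best value-per-unit is A at 24/3, and filling with it alone uses length 11×3=33. No mix of the others beats 11×24 = 264.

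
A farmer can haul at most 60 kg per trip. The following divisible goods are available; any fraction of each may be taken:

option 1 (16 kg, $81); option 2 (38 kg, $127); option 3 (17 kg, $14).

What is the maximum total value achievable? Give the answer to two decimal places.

212.94

Take in order of value per unit:
- option 1 (81/16 per unit): all 16 → value 81, running total 81.00
- option 2 (127/38 per unit): all 38 → value 127, running total 208.00
- option 3 (14/17 per unit): 6 of 17 → value 6×14/17 = 4.9412, running total 212.94
Total 212.94.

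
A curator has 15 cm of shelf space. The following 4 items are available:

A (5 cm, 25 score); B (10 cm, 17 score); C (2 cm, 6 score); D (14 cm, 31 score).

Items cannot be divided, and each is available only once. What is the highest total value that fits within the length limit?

Check high-value combinations within 15 cm:
- A+B: length 5+10=15, value 25+17=42
- A+C: length 5+2=7, value 25+6=31
- D: length 14, value 31
- A: length 5, value 25
Best: 42 score.

42 score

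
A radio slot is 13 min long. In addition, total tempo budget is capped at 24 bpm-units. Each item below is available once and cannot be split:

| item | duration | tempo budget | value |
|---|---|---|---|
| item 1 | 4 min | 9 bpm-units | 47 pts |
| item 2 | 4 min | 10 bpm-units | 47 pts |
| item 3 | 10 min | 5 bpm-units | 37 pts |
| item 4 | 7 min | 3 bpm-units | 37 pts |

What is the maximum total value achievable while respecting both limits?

94 pts

Feasible sets respecting both limits:
- item 1+item 2: duration 8, tempo budget 19, value 94
- item 1+item 4: duration 11, tempo budget 12, value 84
- item 2+item 4: duration 11, tempo budget 13, value 84
Best: 94 pts.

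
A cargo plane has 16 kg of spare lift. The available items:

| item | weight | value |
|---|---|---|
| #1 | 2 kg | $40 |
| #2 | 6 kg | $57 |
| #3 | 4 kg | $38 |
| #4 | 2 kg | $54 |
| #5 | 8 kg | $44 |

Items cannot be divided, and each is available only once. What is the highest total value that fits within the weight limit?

This is a 0/1 knapsack; check combinations near the capacity.
- #1+#2+#3+#4: weight 2+6+4+2=14, value 40+57+38+54=189
- #1+#3+#4+#5: weight 2+4+2+8=16, value 40+38+54+44=176
- #2+#4+#5: weight 6+2+8=16, value 57+54+44=155
Best: $189.

$189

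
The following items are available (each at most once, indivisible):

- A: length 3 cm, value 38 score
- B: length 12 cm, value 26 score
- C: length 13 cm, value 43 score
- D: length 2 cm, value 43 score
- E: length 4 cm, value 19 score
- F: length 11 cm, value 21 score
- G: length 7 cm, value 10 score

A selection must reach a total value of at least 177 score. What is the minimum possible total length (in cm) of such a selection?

41

Subsets with value ≥ 177, sorted by total length:
- A+B+C+D+E+G: length 41, value 179
- A+B+C+D+E+F: length 45, value 190
- A+B+C+D+F+G: length 48, value 181
- A+B+C+D+E+F+G: length 52, value 200
Minimum length: 41 cm.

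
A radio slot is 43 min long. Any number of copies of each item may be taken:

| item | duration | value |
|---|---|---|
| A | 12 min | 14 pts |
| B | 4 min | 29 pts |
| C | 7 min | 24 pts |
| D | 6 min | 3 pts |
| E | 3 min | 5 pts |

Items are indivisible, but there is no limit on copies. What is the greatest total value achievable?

Best value-per-unit is B at 29/4; filling with it alone gives 10×29 = 290.
Optimal mix: 10×B + 1×E → duration 43, value 295.

295 pts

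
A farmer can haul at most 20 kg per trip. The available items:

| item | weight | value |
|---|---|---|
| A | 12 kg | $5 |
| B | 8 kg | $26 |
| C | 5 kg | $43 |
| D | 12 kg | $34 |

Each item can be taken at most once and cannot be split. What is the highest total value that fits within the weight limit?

$77

Check high-value combinations within 20 kg:
- C+D: weight 5+12=17, value 43+34=77
- B+C: weight 8+5=13, value 26+43=69
- B+D: weight 8+12=20, value 26+34=60
Best: $77.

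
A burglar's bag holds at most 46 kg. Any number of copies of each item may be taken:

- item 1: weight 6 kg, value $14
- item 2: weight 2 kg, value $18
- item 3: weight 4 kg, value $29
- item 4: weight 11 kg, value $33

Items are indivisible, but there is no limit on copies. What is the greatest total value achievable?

Best value-per-unit is item 2 at 18/2, and filling with it alone uses weight 23×2=46. No mix of the others beats 23×18 = 414.

$414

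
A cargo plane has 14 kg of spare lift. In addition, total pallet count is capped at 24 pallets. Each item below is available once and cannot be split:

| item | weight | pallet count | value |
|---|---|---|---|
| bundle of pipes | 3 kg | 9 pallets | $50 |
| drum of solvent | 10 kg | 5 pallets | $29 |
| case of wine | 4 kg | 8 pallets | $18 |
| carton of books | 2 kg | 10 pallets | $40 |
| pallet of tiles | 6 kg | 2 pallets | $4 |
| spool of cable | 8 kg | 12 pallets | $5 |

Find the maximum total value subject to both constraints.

$94

Feasible sets respecting both limits:
- bundle of pipes+carton of books+pallet of tiles: weight 11, pallet count 21, value 94
- bundle of pipes+carton of books: weight 5, pallet count 19, value 90
- bundle of pipes+drum of solvent: weight 13, pallet count 14, value 79
Best: $94.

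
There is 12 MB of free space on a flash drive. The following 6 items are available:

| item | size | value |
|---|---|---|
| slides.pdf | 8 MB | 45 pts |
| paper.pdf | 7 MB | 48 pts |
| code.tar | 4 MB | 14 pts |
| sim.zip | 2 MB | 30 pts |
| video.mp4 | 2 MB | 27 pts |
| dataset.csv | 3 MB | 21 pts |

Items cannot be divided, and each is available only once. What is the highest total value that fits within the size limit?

105 pts

Check high-value combinations within 12 MB:
- paper.pdf+sim.zip+video.mp4: size 7+2+2=11, value 48+30+27=105
- slides.pdf+sim.zip+video.mp4: size 8+2+2=12, value 45+30+27=102
- paper.pdf+sim.zip+dataset.csv: size 7+2+3=12, value 48+30+21=99
- paper.pdf+video.mp4+dataset.csv: size 7+2+3=12, value 48+27+21=96
Best: 105 pts.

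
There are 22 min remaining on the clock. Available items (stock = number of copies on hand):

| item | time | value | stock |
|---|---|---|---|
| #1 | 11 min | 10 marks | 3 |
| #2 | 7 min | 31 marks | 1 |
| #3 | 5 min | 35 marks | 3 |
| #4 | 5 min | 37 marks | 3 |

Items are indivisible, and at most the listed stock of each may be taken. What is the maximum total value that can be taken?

146 marks

Top feasible selections:
- 1×#3 + 3×#4: time 20, value 146
- 2×#3 + 2×#4: time 20, value 144
- 3×#3 + 1×#4: time 20, value 142
- 1×#2 + 3×#4: time 22, value 142
Best: 146 marks.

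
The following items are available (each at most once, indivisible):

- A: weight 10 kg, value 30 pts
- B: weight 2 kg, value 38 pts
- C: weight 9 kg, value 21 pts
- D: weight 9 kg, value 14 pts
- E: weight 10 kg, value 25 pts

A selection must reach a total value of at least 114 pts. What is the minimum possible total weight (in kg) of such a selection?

Subsets with value ≥ 114, sorted by total weight:
- A+B+C+E: weight 31, value 114
- A+B+C+D+E: weight 40, value 128
Minimum weight: 31 kg.

31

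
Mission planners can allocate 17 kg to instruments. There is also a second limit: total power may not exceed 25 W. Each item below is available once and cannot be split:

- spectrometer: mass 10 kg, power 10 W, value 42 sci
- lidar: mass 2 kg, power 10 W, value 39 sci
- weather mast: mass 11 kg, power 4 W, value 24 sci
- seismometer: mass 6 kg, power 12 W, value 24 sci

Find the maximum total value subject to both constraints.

81 sci

Feasible sets respecting both limits:
- spectrometer+lidar: mass 12, power 20, value 81
- spectrometer+seismometer: mass 16, power 22, value 66
- lidar+weather mast: mass 13, power 14, value 63
Best: 81 sci.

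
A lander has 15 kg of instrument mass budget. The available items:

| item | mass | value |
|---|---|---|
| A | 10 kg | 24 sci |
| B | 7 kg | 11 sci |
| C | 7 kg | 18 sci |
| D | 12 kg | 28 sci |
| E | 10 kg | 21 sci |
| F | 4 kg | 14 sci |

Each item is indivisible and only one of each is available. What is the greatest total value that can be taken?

38 sci

Check high-value combinations within 15 kg:
- A+F: mass 10+4=14, value 24+14=38
- E+F: mass 10+4=14, value 21+14=35
- C+F: mass 7+4=11, value 18+14=32
Best: 38 sci.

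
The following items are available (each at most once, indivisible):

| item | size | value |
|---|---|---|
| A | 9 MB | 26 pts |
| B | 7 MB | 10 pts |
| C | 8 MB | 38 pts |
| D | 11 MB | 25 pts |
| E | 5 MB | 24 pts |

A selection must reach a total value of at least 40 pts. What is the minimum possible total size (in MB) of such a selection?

13

Subsets with value ≥ 40, sorted by total size:
- C+E: size 13, value 62
- A+E: size 14, value 50
- B+C: size 15, value 48
- D+E: size 16, value 49
Minimum size: 13 MB.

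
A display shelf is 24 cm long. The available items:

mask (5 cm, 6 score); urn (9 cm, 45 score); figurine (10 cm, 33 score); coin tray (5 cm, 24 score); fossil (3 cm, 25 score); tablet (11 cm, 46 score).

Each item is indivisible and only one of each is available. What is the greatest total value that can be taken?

Check high-value combinations within 24 cm:
- urn+fossil+tablet: length 9+3+11=23, value 45+25+46=116
- figurine+fossil+tablet: length 10+3+11=24, value 33+25+46=104
- urn+figurine+fossil: length 9+10+3=22, value 45+33+25=103
- urn+figurine+coin tray: length 9+10+5=24, value 45+33+24=102
Best: 116 score.

116 score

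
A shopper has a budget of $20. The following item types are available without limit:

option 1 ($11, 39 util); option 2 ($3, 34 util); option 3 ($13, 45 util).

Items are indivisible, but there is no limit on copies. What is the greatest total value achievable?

Best value-per-unit is option 2 at 34/3, and filling with it alone uses cost 6×3=18. No mix of the others beats 6×34 = 204.

204 util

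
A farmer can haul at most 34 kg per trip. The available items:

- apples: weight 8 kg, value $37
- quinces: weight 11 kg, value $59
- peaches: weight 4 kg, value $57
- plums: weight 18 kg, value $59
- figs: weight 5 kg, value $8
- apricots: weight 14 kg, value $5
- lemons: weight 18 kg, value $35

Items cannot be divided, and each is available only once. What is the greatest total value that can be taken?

$175

Check high-value combinations within 34 kg:
- quinces+peaches+plums: weight 11+4+18=33, value 59+57+59=175
- apples+quinces+peaches+figs: weight 8+11+4+5=28, value 37+59+57+8=161
- apples+quinces+peaches: weight 8+11+4=23, value 37+59+57=153
Best: $175.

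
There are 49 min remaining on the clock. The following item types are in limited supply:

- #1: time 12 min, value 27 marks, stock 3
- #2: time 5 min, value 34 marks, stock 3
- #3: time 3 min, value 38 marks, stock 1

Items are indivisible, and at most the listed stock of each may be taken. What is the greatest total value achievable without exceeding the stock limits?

194 marks

Best selections within time 49 and stock limits:
- 2×#1 + 3×#2 + 1×#3: time 42, value 194
- 3×#1 + 2×#2 + 1×#3: time 49, value 187
- 1×#1 + 3×#2 + 1×#3: time 30, value 167
- 2×#1 + 2×#2 + 1×#3: time 37, value 160
Best: 194 marks.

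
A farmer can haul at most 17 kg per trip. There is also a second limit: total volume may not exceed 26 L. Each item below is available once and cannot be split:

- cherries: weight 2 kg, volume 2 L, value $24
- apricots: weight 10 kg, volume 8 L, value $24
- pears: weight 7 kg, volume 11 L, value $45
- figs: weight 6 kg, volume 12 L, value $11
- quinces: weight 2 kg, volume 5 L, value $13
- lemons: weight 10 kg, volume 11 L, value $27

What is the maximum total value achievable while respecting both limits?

$82

Feasible sets respecting both limits:
- cherries+pears+quinces: weight 11, volume 18, value 82
- cherries+pears+figs: weight 15, volume 25, value 80
- pears+lemons: weight 17, volume 22, value 72
Best: $82.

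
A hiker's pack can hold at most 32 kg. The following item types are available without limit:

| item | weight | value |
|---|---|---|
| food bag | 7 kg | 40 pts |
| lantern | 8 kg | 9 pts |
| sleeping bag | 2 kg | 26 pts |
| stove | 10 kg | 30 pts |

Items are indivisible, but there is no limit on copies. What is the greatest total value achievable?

416 pts

Best value-per-unit is sleeping bag at 26/2, and filling with it alone uses weight 16×2=32. No mix of the others beats 16×26 = 416.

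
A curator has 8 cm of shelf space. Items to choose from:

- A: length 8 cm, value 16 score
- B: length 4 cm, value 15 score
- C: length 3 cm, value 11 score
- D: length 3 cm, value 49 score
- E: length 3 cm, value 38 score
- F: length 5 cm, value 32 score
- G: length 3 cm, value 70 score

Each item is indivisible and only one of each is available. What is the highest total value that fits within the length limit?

This is a 0/1 knapsack; check combinations near the capacity.
- D+G: length 3+3=6, value 49+70=119
- E+G: length 3+3=6, value 38+70=108
- F+G: length 5+3=8, value 32+70=102
- D+E: length 3+3=6, value 49+38=87
- B+G: length 4+3=7, value 15+70=85
Best: 119 score.

119 score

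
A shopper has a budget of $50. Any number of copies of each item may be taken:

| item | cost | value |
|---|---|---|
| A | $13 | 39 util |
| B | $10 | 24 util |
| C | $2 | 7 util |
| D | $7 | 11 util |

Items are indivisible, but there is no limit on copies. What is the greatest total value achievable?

Best value-per-unit is C at 7/2, and filling with it alone uses cost 25×2=50. No mix of the others beats 25×7 = 175.

175 util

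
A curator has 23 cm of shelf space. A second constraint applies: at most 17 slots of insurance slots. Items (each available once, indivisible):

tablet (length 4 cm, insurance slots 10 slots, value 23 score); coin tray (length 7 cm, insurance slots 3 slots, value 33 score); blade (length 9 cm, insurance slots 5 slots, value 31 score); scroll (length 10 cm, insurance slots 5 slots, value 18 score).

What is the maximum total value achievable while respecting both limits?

64 score

Feasible sets respecting both limits:
- coin tray+blade: length 16, insurance slots 8, value 64
- tablet+coin tray: length 11, insurance slots 13, value 56
- tablet+blade: length 13, insurance slots 15, value 54
- coin tray+scroll: length 17, insurance slots 8, value 51
Best: 64 score.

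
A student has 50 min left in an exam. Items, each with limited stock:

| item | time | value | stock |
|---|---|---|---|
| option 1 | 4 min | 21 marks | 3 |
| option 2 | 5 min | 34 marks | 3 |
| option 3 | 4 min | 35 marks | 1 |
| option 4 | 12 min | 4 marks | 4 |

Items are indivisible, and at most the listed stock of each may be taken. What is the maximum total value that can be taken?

Best selections within time 50 and stock limits:
- 3×option 1 + 3×option 2 + 1×option 3 + 1×option 4: time 43, value 204
- 3×option 1 + 3×option 2 + 1×option 3: time 31, value 200
Best: 204 marks.

204 marks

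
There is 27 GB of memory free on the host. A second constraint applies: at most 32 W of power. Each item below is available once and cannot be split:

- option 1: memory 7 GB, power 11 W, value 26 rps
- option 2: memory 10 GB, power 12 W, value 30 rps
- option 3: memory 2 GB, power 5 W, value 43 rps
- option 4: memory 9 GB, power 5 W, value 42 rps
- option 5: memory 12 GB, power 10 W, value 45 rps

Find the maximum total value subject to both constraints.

Feasible sets respecting both limits:
- option 3+option 4+option 5: memory 23, power 20, value 130
- option 2+option 3+option 5: memory 24, power 27, value 118
- option 2+option 3+option 4: memory 21, power 22, value 115
- option 1+option 3+option 5: memory 21, power 26, value 114
Best: 130 rps.

130 rps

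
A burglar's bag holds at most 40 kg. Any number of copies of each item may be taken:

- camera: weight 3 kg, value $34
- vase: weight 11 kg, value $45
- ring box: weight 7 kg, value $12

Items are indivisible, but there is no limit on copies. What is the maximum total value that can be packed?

$442

Best value-per-unit is camera at 34/3, and filling with it alone uses weight 13×3=39. No mix of the others beats 13×34 = 442.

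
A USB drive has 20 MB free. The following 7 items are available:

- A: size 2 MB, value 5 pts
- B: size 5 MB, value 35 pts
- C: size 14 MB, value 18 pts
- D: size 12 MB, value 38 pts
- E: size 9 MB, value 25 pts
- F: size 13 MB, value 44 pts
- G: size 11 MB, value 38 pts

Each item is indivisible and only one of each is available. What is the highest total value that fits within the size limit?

Check high-value combinations within 20 MB:
- A+B+F: size 2+5+13=20, value 5+35+44=84
- B+F: size 5+13=18, value 35+44=79
- A+B+G: size 2+5+11=18, value 5+35+38=78
- A+B+D: size 2+5+12=19, value 5+35+38=78
- B+G: size 5+11=16, value 35+38=73
Best: 84 pts.

84 pts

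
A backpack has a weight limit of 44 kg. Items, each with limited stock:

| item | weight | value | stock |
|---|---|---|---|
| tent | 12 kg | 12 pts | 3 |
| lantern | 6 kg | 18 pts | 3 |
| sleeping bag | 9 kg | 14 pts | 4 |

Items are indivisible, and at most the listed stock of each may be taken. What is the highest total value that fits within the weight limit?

82 pts

Top feasible selections:
- 3×lantern + 2×sleeping bag: weight 36, value 82
- 1×tent + 3×lantern + 1×sleeping bag: weight 39, value 80
Best: 82 pts.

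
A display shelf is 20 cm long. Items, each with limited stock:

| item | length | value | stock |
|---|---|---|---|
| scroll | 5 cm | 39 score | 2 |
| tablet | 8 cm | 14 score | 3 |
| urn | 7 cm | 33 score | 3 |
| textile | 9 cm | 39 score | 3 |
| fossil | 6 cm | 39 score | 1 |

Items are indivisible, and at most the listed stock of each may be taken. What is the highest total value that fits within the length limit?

Best selections within length 20 and stock limits:
- 2×scroll + 1×fossil: length 16, value 117
- 2×scroll + 1×textile: length 19, value 117
- 1×scroll + 1×textile + 1×fossil: length 20, value 117
- 2×scroll + 1×urn: length 17, value 111
Best: 117 score.

117 score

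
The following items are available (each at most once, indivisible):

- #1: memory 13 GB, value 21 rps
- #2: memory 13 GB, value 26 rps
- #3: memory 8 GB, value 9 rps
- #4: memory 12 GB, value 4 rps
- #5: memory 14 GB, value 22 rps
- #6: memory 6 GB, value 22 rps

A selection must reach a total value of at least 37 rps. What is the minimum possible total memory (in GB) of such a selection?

19

Subsets with value ≥ 37, sorted by total memory:
- #2+#6: memory 19, value 48
- #1+#6: memory 19, value 43
- #5+#6: memory 20, value 44
Minimum memory: 19 GB.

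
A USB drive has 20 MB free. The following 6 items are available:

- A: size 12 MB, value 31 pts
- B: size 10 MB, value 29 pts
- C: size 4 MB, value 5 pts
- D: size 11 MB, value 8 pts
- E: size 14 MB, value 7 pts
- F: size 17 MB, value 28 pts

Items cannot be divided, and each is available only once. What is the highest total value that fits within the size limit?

36 pts

Check high-value combinations within 20 MB:
- A+C: size 12+4=16, value 31+5=36
- B+C: size 10+4=14, value 29+5=34
- A: size 12, value 31
- B: size 10, value 29
Best: 36 pts.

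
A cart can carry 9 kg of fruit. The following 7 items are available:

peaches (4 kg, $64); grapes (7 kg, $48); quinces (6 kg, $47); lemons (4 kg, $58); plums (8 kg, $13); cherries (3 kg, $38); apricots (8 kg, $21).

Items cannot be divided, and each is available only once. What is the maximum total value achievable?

Check high-value combinations within 9 kg:
- peaches+lemons: weight 4+4=8, value 64+58=122
- peaches+cherries: weight 4+3=7, value 64+38=102
- lemons+cherries: weight 4+3=7, value 58+38=96
- quinces+cherries: weight 6+3=9, value 47+38=85
- peaches: weight 4, value 64
Best: $122.

$122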